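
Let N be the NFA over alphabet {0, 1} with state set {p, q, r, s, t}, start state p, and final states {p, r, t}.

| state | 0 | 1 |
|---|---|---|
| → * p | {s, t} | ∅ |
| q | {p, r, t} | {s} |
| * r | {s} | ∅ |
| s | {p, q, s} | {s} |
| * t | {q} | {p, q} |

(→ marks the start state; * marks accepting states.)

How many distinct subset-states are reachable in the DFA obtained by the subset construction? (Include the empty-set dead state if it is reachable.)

Start state of the DFA: {p}.
{p} --0--> {s, t}  [new]
{p} --1--> ∅  [new]
{s, t} --0--> {p, q, s}  [new]
{s, t} --1--> {p, q, s}  [seen]
∅ --0--> ∅  [seen]
∅ --1--> ∅  [seen]
{p, q, s} --0--> {p, q, r, s, t}  [new]
{p, q, s} --1--> {s}  [new]
{p, q, r, s, t} --0--> {p, q, r, s, t}  [seen]
{p, q, r, s, t} --1--> {p, q, s}  [seen]
{s} --0--> {p, q, s}  [seen]
{s} --1--> {s}  [seen]
Reachable DFA states: {p}, {s, t}, ∅, {p, q, s}, {p, q, r, s, t}, {s}.

6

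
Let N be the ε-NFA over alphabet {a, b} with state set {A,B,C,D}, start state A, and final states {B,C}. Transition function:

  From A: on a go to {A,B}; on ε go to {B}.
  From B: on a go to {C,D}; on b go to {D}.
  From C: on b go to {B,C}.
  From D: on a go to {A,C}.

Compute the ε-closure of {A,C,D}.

Begin with {A,C,D}.
A →ε {B}; add B.
ε-closure = {A,B,C,D}.

{A,B,C,D}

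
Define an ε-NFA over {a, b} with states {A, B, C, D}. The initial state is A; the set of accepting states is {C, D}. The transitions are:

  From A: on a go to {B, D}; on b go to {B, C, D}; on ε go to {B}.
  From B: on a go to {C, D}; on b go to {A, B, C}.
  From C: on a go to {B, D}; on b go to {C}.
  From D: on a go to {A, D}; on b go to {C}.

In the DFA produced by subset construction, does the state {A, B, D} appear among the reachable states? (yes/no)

no

Start state of the DFA: {A, B} (ε-closure of the NFA start).
{A, B} --a--> {B, C, D}  [new]
{A, B} --b--> {A, B, C, D}  [new]
{B, C, D} --a--> {A, B, C, D}  [seen]
{B, C, D} --b--> {A, B, C}  [new]
{A, B, C, D} --a--> {A, B, C, D}  [seen]
{A, B, C, D} --b--> {A, B, C, D}  [seen]
{A, B, C} --a--> {B, C, D}  [seen]
{A, B, C} --b--> {A, B, C, D}  [seen]
Reachable DFA states: {A, B}, {B, C, D}, {A, B, C, D}, {A, B, C}.
{A, B, D} is not among them.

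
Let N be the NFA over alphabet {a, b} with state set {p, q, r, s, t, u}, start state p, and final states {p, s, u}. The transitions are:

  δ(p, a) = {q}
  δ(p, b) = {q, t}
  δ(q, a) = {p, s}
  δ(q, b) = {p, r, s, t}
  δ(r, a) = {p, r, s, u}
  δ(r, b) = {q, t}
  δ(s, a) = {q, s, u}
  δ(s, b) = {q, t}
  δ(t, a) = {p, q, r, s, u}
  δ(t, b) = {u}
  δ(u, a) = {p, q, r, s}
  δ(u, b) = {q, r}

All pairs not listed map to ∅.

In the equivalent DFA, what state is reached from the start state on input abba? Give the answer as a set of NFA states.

Start: {p}.
δ(p,a) = {q}.
Union: {q}.
After a: {q}.
δ(q,b) = {p, r, s, t}.
Union: {p, r, s, t}.
After b: {p, r, s, t}.
δ(p,b) = {q, t}; δ(r,b) = {q, t}; δ(s,b) = {q, t}; δ(t,b) = {u}.
Union: {q, t, u}.
After b: {q, t, u}.
δ(q,a) = {p, s}; δ(t,a) = {p, q, r, s, u}; δ(u,a) = {p, q, r, s}.
Union: {p, q, r, s, u}.
After a: {p, q, r, s, u}.

{p, q, r, s, u}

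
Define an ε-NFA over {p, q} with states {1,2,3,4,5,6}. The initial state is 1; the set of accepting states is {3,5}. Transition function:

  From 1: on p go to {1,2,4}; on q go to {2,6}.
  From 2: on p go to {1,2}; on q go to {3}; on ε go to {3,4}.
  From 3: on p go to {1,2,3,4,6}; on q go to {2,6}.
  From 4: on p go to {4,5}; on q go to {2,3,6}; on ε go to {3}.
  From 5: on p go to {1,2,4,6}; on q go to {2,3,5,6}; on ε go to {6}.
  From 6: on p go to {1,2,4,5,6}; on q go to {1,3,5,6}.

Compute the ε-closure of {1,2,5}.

Begin with {1,2,5}.
2 →ε {3,4}; add 3, 4.
5 →ε {6}; add 6.
ε-closure = {1,2,3,4,5,6}.

{1,2,3,4,5,6}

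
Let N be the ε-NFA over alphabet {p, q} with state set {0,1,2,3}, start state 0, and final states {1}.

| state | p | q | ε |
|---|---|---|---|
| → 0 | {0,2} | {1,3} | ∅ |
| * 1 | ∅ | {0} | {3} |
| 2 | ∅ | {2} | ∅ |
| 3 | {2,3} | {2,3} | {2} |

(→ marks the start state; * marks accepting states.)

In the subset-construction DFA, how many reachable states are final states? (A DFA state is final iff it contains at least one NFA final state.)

1

Start state of the DFA: {0} (ε-closure of the NFA start).
{0} --p--> {0,2}  [new]
{0} --q--> {1,2,3}  [new]
{0,2} --p--> {0,2}  [seen]
{0,2} --q--> {1,2,3}  [seen]
{1,2,3} --p--> {2,3}  [new]
{1,2,3} --q--> {0,2,3}  [new]
{2,3} --p--> {2,3}  [seen]
{2,3} --q--> {2,3}  [seen]
{0,2,3} --p--> {0,2,3}  [seen]
{0,2,3} --q--> {1,2,3}  [seen]
Reachable DFA states: {0}, {0,2}, {1,2,3}, {2,3}, {0,2,3}.
Accepting DFA states (contain an NFA accepting state): {1,2,3}.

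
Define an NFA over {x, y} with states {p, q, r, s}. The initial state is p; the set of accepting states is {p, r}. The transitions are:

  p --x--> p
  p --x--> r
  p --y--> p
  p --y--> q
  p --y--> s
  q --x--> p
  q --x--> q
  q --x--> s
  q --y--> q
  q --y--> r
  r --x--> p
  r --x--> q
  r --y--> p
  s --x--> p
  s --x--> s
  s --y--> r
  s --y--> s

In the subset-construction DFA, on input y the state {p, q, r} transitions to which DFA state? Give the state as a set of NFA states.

δ(p,y) = {p, q, s}; δ(q,y) = {q, r}; δ(r,y) = {p}.
Union: {p, q, r, s}.

{p, q, r, s}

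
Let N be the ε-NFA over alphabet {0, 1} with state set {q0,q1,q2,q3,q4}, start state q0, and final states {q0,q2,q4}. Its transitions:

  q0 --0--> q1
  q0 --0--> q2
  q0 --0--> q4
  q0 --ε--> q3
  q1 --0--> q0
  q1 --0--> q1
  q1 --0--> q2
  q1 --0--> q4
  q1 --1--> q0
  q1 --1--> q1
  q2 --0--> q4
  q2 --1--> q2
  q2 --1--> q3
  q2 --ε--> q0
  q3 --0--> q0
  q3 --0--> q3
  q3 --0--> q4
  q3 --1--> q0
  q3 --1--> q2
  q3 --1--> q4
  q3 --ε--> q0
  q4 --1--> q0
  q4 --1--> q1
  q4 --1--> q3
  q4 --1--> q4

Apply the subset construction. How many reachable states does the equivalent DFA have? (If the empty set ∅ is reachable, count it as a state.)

3

Start state of the DFA: {q0,q3} (ε-closure of the NFA start).
{q0,q3} --0--> {q0,q1,q2,q3,q4}  [new]
{q0,q3} --1--> {q0,q2,q3,q4}  [new]
{q0,q1,q2,q3,q4} --0--> {q0,q1,q2,q3,q4}  [seen]
{q0,q1,q2,q3,q4} --1--> {q0,q1,q2,q3,q4}  [seen]
{q0,q2,q3,q4} --0--> {q0,q1,q2,q3,q4}  [seen]
{q0,q2,q3,q4} --1--> {q0,q1,q2,q3,q4}  [seen]
Reachable DFA states: {q0,q3}, {q0,q1,q2,q3,q4}, {q0,q2,q3,q4}.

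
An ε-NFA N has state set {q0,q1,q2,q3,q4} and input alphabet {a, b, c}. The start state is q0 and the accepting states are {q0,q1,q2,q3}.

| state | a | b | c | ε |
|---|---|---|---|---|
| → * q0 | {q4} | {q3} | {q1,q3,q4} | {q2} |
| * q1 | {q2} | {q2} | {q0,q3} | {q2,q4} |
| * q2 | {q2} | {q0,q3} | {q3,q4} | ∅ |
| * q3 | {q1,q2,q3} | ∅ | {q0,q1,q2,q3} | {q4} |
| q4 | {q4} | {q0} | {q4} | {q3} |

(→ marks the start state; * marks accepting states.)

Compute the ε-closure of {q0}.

{q0,q2}

Begin with {q0}.
q0 →ε {q2}; add q2.
ε-closure = {q0,q2}.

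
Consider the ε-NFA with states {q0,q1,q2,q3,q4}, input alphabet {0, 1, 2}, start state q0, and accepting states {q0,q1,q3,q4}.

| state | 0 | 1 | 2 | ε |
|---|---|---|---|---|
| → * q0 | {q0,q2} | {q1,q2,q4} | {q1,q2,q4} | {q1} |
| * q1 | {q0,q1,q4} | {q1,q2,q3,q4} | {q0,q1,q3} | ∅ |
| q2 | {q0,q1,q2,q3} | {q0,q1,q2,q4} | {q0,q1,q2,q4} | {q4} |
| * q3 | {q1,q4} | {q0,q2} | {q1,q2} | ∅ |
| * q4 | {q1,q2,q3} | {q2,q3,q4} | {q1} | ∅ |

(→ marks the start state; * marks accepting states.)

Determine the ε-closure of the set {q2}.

{q2,q4}

Begin with {q2}.
q2 →ε {q4}; add q4.
ε-closure = {q2,q4}.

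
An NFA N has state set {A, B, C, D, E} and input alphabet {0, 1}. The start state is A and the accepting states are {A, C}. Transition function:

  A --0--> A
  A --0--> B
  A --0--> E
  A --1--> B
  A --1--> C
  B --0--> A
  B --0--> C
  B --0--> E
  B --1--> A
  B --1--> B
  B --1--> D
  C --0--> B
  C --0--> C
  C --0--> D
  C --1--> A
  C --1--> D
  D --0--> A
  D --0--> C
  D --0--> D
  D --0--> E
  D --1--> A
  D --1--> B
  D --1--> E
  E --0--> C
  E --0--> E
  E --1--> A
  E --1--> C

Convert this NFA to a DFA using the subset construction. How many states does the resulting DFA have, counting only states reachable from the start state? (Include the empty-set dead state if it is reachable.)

7

Start state of the DFA: {A}.
{A} --0--> {A, B, E}  [new]
{A} --1--> {B, C}  [new]
{A, B, E} --0--> {A, B, C, E}  [new]
{A, B, E} --1--> {A, B, C, D}  [new]
{B, C} --0--> {A, B, C, D, E}  [new]
{B, C} --1--> {A, B, D}  [new]
{A, B, C, E} --0--> {A, B, C, D, E}  [seen]
{A, B, C, E} --1--> {A, B, C, D}  [seen]
{A, B, C, D} --0--> {A, B, C, D, E}  [seen]
{A, B, C, D} --1--> {A, B, C, D, E}  [seen]
{A, B, C, D, E} --0--> {A, B, C, D, E}  [seen]
{A, B, C, D, E} --1--> {A, B, C, D, E}  [seen]
{A, B, D} --0--> {A, B, C, D, E}  [seen]
{A, B, D} --1--> {A, B, C, D, E}  [seen]
Reachable DFA states: {A}, {A, B, E}, {B, C}, {A, B, C, E}, {A, B, C, D}, {A, B, C, D, E}, {A, B, D}.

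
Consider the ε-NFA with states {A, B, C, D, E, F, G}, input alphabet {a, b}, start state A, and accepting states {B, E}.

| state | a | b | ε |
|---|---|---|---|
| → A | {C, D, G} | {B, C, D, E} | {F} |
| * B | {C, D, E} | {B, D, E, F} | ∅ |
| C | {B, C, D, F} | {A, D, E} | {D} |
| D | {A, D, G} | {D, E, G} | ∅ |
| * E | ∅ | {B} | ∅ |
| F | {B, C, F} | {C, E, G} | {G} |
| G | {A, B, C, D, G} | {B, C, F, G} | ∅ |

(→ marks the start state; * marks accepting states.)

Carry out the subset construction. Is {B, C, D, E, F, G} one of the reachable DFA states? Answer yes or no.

Start state of the DFA: {A, F, G} (ε-closure of the NFA start).
{A, F, G} --a--> {A, B, C, D, F, G}  [new]
{A, F, G} --b--> {B, C, D, E, F, G}  [new]
{A, B, C, D, F, G} --a--> {A, B, C, D, E, F, G}  [new]
{A, B, C, D, F, G} --b--> {A, B, C, D, E, F, G}  [seen]
{B, C, D, E, F, G} --a--> {A, B, C, D, E, F, G}  [seen]
{B, C, D, E, F, G} --b--> {A, B, C, D, E, F, G}  [seen]
{A, B, C, D, E, F, G} --a--> {A, B, C, D, E, F, G}  [seen]
{A, B, C, D, E, F, G} --b--> {A, B, C, D, E, F, G}  [seen]
Reachable DFA states: {A, F, G}, {A, B, C, D, F, G}, {B, C, D, E, F, G}, {A, B, C, D, E, F, G}.
{B, C, D, E, F, G} is among them.

yes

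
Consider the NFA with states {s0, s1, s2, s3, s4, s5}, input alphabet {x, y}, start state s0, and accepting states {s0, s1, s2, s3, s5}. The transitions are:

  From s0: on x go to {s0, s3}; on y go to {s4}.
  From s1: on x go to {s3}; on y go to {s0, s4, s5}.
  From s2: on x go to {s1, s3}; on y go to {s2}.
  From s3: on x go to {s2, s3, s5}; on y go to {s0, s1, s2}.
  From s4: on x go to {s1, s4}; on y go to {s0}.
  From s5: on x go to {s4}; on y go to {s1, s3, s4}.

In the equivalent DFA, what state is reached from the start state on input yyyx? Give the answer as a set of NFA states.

{s1, s4}

Start: {s0}.
δ(s0,y) = {s4}.
Union: {s4}.
After y: {s4}.
δ(s4,y) = {s0}.
Union: {s0}.
After y: {s0}.
δ(s0,y) = {s4}.
Union: {s4}.
After y: {s4}.
δ(s4,x) = {s1, s4}.
Union: {s1, s4}.
After x: {s1, s4}.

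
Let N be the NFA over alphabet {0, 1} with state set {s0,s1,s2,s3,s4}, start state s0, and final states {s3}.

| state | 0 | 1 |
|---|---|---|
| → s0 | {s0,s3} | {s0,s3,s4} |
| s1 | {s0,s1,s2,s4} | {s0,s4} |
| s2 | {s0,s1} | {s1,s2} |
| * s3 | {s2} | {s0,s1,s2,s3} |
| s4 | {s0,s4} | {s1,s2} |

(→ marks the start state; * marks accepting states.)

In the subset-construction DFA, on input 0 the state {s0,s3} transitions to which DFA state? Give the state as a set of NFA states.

δ(s0,0) = {s0,s3}; δ(s3,0) = {s2}.
Union: {s0,s2,s3}.

{s0,s2,s3}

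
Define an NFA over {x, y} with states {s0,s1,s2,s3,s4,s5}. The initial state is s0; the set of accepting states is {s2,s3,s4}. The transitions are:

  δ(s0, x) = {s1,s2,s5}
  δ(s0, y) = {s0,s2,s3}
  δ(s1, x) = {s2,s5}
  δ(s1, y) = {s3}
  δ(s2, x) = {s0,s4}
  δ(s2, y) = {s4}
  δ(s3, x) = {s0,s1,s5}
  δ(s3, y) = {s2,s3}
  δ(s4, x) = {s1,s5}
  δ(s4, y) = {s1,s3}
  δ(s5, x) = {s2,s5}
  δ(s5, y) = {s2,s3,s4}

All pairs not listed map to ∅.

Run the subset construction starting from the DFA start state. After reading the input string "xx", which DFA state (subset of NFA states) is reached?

{s0,s2,s4,s5}

Start: {s0}.
δ(s0,x) = {s1,s2,s5}.
Union: {s1,s2,s5}.
After x: {s1,s2,s5}.
δ(s1,x) = {s2,s5}; δ(s2,x) = {s0,s4}; δ(s5,x) = {s2,s5}.
Union: {s0,s2,s4,s5}.
After x: {s0,s2,s4,s5}.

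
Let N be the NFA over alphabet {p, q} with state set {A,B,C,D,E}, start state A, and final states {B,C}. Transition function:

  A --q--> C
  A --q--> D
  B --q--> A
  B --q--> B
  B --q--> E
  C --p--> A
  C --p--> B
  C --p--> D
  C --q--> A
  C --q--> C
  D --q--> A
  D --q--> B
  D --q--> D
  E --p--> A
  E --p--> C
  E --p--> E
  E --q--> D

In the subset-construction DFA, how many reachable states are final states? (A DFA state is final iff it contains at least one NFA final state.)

4

Start state of the DFA: {A}.
{A} --p--> ∅  [new]
{A} --q--> {C,D}  [new]
∅ --p--> ∅  [seen]
∅ --q--> ∅  [seen]
{C,D} --p--> {A,B,D}  [new]
{C,D} --q--> {A,B,C,D}  [new]
{A,B,D} --p--> ∅  [seen]
{A,B,D} --q--> {A,B,C,D,E}  [new]
{A,B,C,D} --p--> {A,B,D}  [seen]
{A,B,C,D} --q--> {A,B,C,D,E}  [seen]
{A,B,C,D,E} --p--> {A,B,C,D,E}  [seen]
{A,B,C,D,E} --q--> {A,B,C,D,E}  [seen]
Reachable DFA states: {A}, ∅, {C,D}, {A,B,D}, {A,B,C,D}, {A,B,C,D,E}.
Accepting DFA states (contain an NFA accepting state): {C,D}, {A,B,D}, {A,B,C,D}, {A,B,C,D,E}.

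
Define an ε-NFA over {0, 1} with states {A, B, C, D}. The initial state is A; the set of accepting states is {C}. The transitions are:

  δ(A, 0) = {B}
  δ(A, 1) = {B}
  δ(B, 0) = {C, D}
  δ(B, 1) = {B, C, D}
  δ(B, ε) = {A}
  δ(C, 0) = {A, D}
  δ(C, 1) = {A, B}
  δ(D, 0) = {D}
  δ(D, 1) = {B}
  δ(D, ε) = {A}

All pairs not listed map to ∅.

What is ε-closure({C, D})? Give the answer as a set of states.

Begin with {C, D}.
D →ε {A}; add A.
ε-closure = {A, C, D}.

{A, C, D}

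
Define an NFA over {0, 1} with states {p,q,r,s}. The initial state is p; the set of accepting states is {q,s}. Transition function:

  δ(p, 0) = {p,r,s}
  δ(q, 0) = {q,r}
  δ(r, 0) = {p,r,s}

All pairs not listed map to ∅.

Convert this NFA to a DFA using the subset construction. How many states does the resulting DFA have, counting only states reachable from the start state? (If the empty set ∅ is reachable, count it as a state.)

Start state of the DFA: {p}.
{p} --0--> {p,r,s}  [new]
{p} --1--> ∅  [new]
{p,r,s} --0--> {p,r,s}  [seen]
{p,r,s} --1--> ∅  [seen]
∅ --0--> ∅  [seen]
∅ --1--> ∅  [seen]
Reachable DFA states: {p}, {p,r,s}, ∅.

3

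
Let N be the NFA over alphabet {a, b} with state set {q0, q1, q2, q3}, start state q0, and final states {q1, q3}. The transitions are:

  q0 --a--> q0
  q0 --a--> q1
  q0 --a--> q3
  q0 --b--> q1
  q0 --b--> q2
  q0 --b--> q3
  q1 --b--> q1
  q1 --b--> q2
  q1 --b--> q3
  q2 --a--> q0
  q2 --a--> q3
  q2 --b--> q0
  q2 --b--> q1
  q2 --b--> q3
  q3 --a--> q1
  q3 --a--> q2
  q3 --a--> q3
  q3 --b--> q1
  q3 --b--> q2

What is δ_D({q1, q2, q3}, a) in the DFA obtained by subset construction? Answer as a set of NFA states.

δ(q1,a) = ∅; δ(q2,a) = {q0, q3}; δ(q3,a) = {q1, q2, q3}.
Union: {q0, q1, q2, q3}.

{q0, q1, q2, q3}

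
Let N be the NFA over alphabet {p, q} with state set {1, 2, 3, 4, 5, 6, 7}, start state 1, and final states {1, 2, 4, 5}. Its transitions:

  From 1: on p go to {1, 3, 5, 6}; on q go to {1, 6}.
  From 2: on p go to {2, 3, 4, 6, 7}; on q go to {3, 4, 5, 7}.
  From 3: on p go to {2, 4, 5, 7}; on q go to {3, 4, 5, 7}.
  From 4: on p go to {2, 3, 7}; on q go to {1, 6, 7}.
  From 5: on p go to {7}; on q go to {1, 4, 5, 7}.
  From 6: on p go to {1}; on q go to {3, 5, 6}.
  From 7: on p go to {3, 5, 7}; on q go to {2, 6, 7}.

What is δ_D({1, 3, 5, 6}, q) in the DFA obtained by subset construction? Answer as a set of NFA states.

{1, 3, 4, 5, 6, 7}

δ(1,q) = {1, 6}; δ(3,q) = {3, 4, 5, 7}; δ(5,q) = {1, 4, 5, 7}; δ(6,q) = {3, 5, 6}.
Union: {1, 3, 4, 5, 6, 7}.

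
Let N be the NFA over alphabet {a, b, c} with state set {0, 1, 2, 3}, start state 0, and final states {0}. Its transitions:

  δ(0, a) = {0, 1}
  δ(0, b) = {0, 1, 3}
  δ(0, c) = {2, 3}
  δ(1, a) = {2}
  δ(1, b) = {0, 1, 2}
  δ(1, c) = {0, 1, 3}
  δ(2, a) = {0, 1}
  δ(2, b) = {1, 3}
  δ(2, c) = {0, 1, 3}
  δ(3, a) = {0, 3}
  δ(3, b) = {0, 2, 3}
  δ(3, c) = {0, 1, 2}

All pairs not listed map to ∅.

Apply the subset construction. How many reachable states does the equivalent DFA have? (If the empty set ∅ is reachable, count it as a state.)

6

Start state of the DFA: {0}.
{0} --a--> {0, 1}  [new]
{0} --b--> {0, 1, 3}  [new]
{0} --c--> {2, 3}  [new]
{0, 1} --a--> {0, 1, 2}  [new]
{0, 1} --b--> {0, 1, 2, 3}  [new]
{0, 1} --c--> {0, 1, 2, 3}  [seen]
{0, 1, 3} --a--> {0, 1, 2, 3}  [seen]
{0, 1, 3} --b--> {0, 1, 2, 3}  [seen]
{0, 1, 3} --c--> {0, 1, 2, 3}  [seen]
{2, 3} --a--> {0, 1, 3}  [seen]
{2, 3} --b--> {0, 1, 2, 3}  [seen]
{2, 3} --c--> {0, 1, 2, 3}  [seen]
{0, 1, 2} --a--> {0, 1, 2}  [seen]
{0, 1, 2} --b--> {0, 1, 2, 3}  [seen]
{0, 1, 2} --c--> {0, 1, 2, 3}  [seen]
{0, 1, 2, 3} --a--> {0, 1, 2, 3}  [seen]
{0, 1, 2, 3} --b--> {0, 1, 2, 3}  [seen]
{0, 1, 2, 3} --c--> {0, 1, 2, 3}  [seen]
Reachable DFA states: {0}, {0, 1}, {0, 1, 3}, {2, 3}, {0, 1, 2}, {0, 1, 2, 3}.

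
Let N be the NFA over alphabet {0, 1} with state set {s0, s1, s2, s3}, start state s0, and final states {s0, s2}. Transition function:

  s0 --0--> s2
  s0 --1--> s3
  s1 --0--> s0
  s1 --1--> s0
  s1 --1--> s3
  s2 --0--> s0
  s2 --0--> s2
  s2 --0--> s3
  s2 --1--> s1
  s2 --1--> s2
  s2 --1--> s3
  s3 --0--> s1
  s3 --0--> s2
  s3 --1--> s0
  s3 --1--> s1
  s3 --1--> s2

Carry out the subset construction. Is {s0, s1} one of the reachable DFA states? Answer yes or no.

no

Start state of the DFA: {s0}.
{s0} --0--> {s2}  [new]
{s0} --1--> {s3}  [new]
{s2} --0--> {s0, s2, s3}  [new]
{s2} --1--> {s1, s2, s3}  [new]
{s3} --0--> {s1, s2}  [new]
{s3} --1--> {s0, s1, s2}  [new]
{s0, s2, s3} --0--> {s0, s1, s2, s3}  [new]
{s0, s2, s3} --1--> {s0, s1, s2, s3}  [seen]
{s1, s2, s3} --0--> {s0, s1, s2, s3}  [seen]
{s1, s2, s3} --1--> {s0, s1, s2, s3}  [seen]
{s1, s2} --0--> {s0, s2, s3}  [seen]
{s1, s2} --1--> {s0, s1, s2, s3}  [seen]
{s0, s1, s2} --0--> {s0, s2, s3}  [seen]
{s0, s1, s2} --1--> {s0, s1, s2, s3}  [seen]
{s0, s1, s2, s3} --0--> {s0, s1, s2, s3}  [seen]
{s0, s1, s2, s3} --1--> {s0, s1, s2, s3}  [seen]
Reachable DFA states: {s0}, {s2}, {s3}, {s0, s2, s3}, {s1, s2, s3}, {s1, s2}, {s0, s1, s2}, {s0, s1, s2, s3}.
{s0, s1} is not among them.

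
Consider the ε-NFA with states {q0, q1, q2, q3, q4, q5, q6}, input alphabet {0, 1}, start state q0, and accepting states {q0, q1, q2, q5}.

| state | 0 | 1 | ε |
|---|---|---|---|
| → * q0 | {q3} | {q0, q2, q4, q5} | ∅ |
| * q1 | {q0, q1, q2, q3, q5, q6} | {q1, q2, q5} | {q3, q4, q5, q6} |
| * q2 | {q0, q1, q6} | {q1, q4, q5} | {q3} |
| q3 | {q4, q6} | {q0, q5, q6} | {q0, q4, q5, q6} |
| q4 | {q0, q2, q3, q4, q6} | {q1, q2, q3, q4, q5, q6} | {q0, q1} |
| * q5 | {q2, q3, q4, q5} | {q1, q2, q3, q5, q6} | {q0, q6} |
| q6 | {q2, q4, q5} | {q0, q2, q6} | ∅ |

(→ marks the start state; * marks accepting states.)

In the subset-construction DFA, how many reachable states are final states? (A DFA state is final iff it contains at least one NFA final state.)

3

Start state of the DFA: {q0} (ε-closure of the NFA start).
{q0} --0--> {q0, q1, q3, q4, q5, q6}  [new]
{q0} --1--> {q0, q1, q2, q3, q4, q5, q6}  [new]
{q0, q1, q3, q4, q5, q6} --0--> {q0, q1, q2, q3, q4, q5, q6}  [seen]
{q0, q1, q3, q4, q5, q6} --1--> {q0, q1, q2, q3, q4, q5, q6}  [seen]
{q0, q1, q2, q3, q4, q5, q6} --0--> {q0, q1, q2, q3, q4, q5, q6}  [seen]
{q0, q1, q2, q3, q4, q5, q6} --1--> {q0, q1, q2, q3, q4, q5, q6}  [seen]
Reachable DFA states: {q0}, {q0, q1, q3, q4, q5, q6}, {q0, q1, q2, q3, q4, q5, q6}.
Accepting DFA states (contain an NFA accepting state): {q0}, {q0, q1, q3, q4, q5, q6}, {q0, q1, q2, q3, q4, q5, q6}.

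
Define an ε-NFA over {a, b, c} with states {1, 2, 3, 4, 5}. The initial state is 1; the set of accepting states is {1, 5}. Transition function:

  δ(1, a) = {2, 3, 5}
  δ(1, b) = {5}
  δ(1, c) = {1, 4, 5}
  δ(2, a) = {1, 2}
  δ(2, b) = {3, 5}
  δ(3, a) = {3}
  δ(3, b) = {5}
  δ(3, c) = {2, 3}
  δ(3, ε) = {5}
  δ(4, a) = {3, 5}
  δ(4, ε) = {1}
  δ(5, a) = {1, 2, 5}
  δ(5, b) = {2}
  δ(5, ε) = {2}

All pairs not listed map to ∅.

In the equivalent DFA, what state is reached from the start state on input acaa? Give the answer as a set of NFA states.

Start: {1}.
δ(1,a) = {2, 3, 5}.
Union: {2, 3, 5}.
After a: {2, 3, 5}.
δ(2,c) = ∅; δ(3,c) = {2, 3}; δ(5,c) = ∅.
Union: {2, 3}.
ε-closure gives {2, 3, 5}.
After c: {2, 3, 5}.
δ(2,a) = {1, 2}; δ(3,a) = {3}; δ(5,a) = {1, 2, 5}.
Union: {1, 2, 3, 5}.
After a: {1, 2, 3, 5}.
δ(1,a) = {2, 3, 5}; δ(2,a) = {1, 2}; δ(3,a) = {3}; δ(5,a) = {1, 2, 5}.
Union: {1, 2, 3, 5}.
After a: {1, 2, 3, 5}.

{1, 2, 3, 5}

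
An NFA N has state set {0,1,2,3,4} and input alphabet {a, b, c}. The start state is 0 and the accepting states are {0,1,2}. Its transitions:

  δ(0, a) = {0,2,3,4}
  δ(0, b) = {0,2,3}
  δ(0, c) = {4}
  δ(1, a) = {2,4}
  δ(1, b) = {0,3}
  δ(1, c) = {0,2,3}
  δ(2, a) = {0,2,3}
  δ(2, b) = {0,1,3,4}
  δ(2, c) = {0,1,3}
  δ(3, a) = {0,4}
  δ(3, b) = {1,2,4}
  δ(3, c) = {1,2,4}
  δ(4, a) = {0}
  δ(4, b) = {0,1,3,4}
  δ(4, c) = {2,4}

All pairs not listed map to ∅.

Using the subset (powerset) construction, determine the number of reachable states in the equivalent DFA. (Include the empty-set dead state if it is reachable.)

7

Start state of the DFA: {0}.
{0} --a--> {0,2,3,4}  [new]
{0} --b--> {0,2,3}  [new]
{0} --c--> {4}  [new]
{0,2,3,4} --a--> {0,2,3,4}  [seen]
{0,2,3,4} --b--> {0,1,2,3,4}  [new]
{0,2,3,4} --c--> {0,1,2,3,4}  [seen]
{0,2,3} --a--> {0,2,3,4}  [seen]
{0,2,3} --b--> {0,1,2,3,4}  [seen]
{0,2,3} --c--> {0,1,2,3,4}  [seen]
{4} --a--> {0}  [seen]
{4} --b--> {0,1,3,4}  [new]
{4} --c--> {2,4}  [new]
{0,1,2,3,4} --a--> {0,2,3,4}  [seen]
{0,1,2,3,4} --b--> {0,1,2,3,4}  [seen]
{0,1,2,3,4} --c--> {0,1,2,3,4}  [seen]
{0,1,3,4} --a--> {0,2,3,4}  [seen]
{0,1,3,4} --b--> {0,1,2,3,4}  [seen]
{0,1,3,4} --c--> {0,1,2,3,4}  [seen]
{2,4} --a--> {0,2,3}  [seen]
{2,4} --b--> {0,1,3,4}  [seen]
{2,4} --c--> {0,1,2,3,4}  [seen]
Reachable DFA states: {0}, {0,2,3,4}, {0,2,3}, {4}, {0,1,2,3,4}, {0,1,3,4}, {2,4}.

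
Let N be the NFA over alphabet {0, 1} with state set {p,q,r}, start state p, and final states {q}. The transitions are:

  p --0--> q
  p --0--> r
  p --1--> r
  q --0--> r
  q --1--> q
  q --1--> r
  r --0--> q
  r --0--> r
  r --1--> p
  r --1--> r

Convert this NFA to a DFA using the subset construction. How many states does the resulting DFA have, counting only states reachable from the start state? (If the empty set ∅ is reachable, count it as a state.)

5

Start state of the DFA: {p}.
{p} --0--> {q,r}  [new]
{p} --1--> {r}  [new]
{q,r} --0--> {q,r}  [seen]
{q,r} --1--> {p,q,r}  [new]
{r} --0--> {q,r}  [seen]
{r} --1--> {p,r}  [new]
{p,q,r} --0--> {q,r}  [seen]
{p,q,r} --1--> {p,q,r}  [seen]
{p,r} --0--> {q,r}  [seen]
{p,r} --1--> {p,r}  [seen]
Reachable DFA states: {p}, {q,r}, {r}, {p,q,r}, {p,r}.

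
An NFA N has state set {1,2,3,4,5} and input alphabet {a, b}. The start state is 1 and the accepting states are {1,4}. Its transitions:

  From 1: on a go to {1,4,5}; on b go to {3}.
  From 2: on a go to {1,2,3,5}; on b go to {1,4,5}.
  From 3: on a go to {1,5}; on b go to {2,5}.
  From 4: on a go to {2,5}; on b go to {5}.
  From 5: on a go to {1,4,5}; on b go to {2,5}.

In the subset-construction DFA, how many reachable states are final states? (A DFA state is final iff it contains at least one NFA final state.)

Start state of the DFA: {1}.
{1} --a--> {1,4,5}  [new]
{1} --b--> {3}  [new]
{1,4,5} --a--> {1,2,4,5}  [new]
{1,4,5} --b--> {2,3,5}  [new]
{3} --a--> {1,5}  [new]
{3} --b--> {2,5}  [new]
{1,2,4,5} --a--> {1,2,3,4,5}  [new]
{1,2,4,5} --b--> {1,2,3,4,5}  [seen]
{2,3,5} --a--> {1,2,3,4,5}  [seen]
{2,3,5} --b--> {1,2,4,5}  [seen]
{1,5} --a--> {1,4,5}  [seen]
{1,5} --b--> {2,3,5}  [seen]
{2,5} --a--> {1,2,3,4,5}  [seen]
{2,5} --b--> {1,2,4,5}  [seen]
{1,2,3,4,5} --a--> {1,2,3,4,5}  [seen]
{1,2,3,4,5} --b--> {1,2,3,4,5}  [seen]
Reachable DFA states: {1}, {1,4,5}, {3}, {1,2,4,5}, {2,3,5}, {1,5}, {2,5}, {1,2,3,4,5}.
Accepting DFA states (contain an NFA accepting state): {1}, {1,4,5}, {1,2,4,5}, {1,5}, {1,2,3,4,5}.

5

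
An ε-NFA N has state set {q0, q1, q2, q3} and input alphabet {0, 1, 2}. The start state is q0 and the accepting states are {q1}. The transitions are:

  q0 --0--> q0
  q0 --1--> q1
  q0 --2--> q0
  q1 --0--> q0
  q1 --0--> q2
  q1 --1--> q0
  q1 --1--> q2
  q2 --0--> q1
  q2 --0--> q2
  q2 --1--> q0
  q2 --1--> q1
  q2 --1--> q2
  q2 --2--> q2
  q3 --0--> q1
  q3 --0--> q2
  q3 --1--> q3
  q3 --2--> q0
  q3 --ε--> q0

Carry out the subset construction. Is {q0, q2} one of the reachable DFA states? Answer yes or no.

yes

Start state of the DFA: {q0} (ε-closure of the NFA start).
{q0} --0--> {q0}  [seen]
{q0} --1--> {q1}  [new]
{q0} --2--> {q0}  [seen]
{q1} --0--> {q0, q2}  [new]
{q1} --1--> {q0, q2}  [seen]
{q1} --2--> ∅  [new]
{q0, q2} --0--> {q0, q1, q2}  [new]
{q0, q2} --1--> {q0, q1, q2}  [seen]
{q0, q2} --2--> {q0, q2}  [seen]
∅ --0--> ∅  [seen]
∅ --1--> ∅  [seen]
∅ --2--> ∅  [seen]
{q0, q1, q2} --0--> {q0, q1, q2}  [seen]
{q0, q1, q2} --1--> {q0, q1, q2}  [seen]
{q0, q1, q2} --2--> {q0, q2}  [seen]
Reachable DFA states: {q0}, {q1}, {q0, q2}, ∅, {q0, q1, q2}.
{q0, q2} is among them.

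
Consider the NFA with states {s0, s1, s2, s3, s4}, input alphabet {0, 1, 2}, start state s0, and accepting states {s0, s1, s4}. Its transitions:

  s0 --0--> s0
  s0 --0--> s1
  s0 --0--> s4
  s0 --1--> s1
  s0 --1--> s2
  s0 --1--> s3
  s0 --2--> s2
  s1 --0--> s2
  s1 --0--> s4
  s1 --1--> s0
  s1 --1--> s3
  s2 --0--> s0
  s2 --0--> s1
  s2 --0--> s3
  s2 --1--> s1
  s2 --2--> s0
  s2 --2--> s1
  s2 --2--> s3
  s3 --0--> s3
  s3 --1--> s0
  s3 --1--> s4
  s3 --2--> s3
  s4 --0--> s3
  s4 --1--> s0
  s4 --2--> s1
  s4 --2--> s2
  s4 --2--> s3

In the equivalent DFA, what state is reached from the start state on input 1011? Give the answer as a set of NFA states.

Start: {s0}.
δ(s0,1) = {s1, s2, s3}.
Union: {s1, s2, s3}.
After 1: {s1, s2, s3}.
δ(s1,0) = {s2, s4}; δ(s2,0) = {s0, s1, s3}; δ(s3,0) = {s3}.
Union: {s0, s1, s2, s3, s4}.
After 0: {s0, s1, s2, s3, s4}.
δ(s0,1) = {s1, s2, s3}; δ(s1,1) = {s0, s3}; δ(s2,1) = {s1}; δ(s3,1) = {s0, s4}; δ(s4,1) = {s0}.
Union: {s0, s1, s2, s3, s4}.
After 1: {s0, s1, s2, s3, s4}.
δ(s0,1) = {s1, s2, s3}; δ(s1,1) = {s0, s3}; δ(s2,1) = {s1}; δ(s3,1) = {s0, s4}; δ(s4,1) = {s0}.
Union: {s0, s1, s2, s3, s4}.
After 1: {s0, s1, s2, s3, s4}.

{s0, s1, s2, s3, s4}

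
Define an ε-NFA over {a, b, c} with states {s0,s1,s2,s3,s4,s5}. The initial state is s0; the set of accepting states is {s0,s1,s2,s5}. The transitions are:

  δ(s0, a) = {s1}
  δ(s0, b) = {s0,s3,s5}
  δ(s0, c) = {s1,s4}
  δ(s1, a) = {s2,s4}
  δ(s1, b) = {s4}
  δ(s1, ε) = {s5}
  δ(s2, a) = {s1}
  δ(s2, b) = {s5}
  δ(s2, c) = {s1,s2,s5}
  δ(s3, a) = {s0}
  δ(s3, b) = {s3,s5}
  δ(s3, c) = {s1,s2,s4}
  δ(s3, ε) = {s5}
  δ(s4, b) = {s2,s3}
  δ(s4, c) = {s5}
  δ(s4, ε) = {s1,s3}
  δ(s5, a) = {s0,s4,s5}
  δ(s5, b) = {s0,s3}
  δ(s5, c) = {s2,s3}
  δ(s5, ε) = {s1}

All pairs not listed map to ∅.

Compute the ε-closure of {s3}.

{s1,s3,s5}

Begin with {s3}.
s3 →ε {s5}; add s5.
s5 →ε {s1}; add s1.
ε-closure = {s1,s3,s5}.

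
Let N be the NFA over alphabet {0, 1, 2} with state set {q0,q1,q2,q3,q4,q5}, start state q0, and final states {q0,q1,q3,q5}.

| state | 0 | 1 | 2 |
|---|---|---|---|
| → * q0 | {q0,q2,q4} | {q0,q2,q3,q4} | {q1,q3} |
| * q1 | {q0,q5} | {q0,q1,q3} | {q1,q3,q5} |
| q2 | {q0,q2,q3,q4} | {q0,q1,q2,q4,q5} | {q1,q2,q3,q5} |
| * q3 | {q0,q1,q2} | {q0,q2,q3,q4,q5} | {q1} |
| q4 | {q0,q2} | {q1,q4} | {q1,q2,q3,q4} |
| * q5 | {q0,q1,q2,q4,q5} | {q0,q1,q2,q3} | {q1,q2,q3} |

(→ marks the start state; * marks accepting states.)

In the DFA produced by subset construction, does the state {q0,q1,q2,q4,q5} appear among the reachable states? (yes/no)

yes

Start state of the DFA: {q0}.
{q0} --0--> {q0,q2,q4}  [new]
{q0} --1--> {q0,q2,q3,q4}  [new]
{q0} --2--> {q1,q3}  [new]
{q0,q2,q4} --0--> {q0,q2,q3,q4}  [seen]
{q0,q2,q4} --1--> {q0,q1,q2,q3,q4,q5}  [new]
{q0,q2,q4} --2--> {q1,q2,q3,q4,q5}  [new]
{q0,q2,q3,q4} --0--> {q0,q1,q2,q3,q4}  [new]
{q0,q2,q3,q4} --1--> {q0,q1,q2,q3,q4,q5}  [seen]
{q0,q2,q3,q4} --2--> {q1,q2,q3,q4,q5}  [seen]
{q1,q3} --0--> {q0,q1,q2,q5}  [new]
{q1,q3} --1--> {q0,q1,q2,q3,q4,q5}  [seen]
{q1,q3} --2--> {q1,q3,q5}  [new]
{q0,q1,q2,q3,q4,q5} --0--> {q0,q1,q2,q3,q4,q5}  [seen]
{q0,q1,q2,q3,q4,q5} --1--> {q0,q1,q2,q3,q4,q5}  [seen]
{q0,q1,q2,q3,q4,q5} --2--> {q1,q2,q3,q4,q5}  [seen]
{q1,q2,q3,q4,q5} --0--> {q0,q1,q2,q3,q4,q5}  [seen]
{q1,q2,q3,q4,q5} --1--> {q0,q1,q2,q3,q4,q5}  [seen]
{q1,q2,q3,q4,q5} --2--> {q1,q2,q3,q4,q5}  [seen]
{q0,q1,q2,q3,q4} --0--> {q0,q1,q2,q3,q4,q5}  [seen]
{q0,q1,q2,q3,q4} --1--> {q0,q1,q2,q3,q4,q5}  [seen]
{q0,q1,q2,q3,q4} --2--> {q1,q2,q3,q4,q5}  [seen]
{q0,q1,q2,q5} --0--> {q0,q1,q2,q3,q4,q5}  [seen]
{q0,q1,q2,q5} --1--> {q0,q1,q2,q3,q4,q5}  [seen]
{q0,q1,q2,q5} --2--> {q1,q2,q3,q5}  [new]
{q1,q3,q5} --0--> {q0,q1,q2,q4,q5}  [new]
{q1,q3,q5} --1--> {q0,q1,q2,q3,q4,q5}  [seen]
{q1,q3,q5} --2--> {q1,q2,q3,q5}  [seen]
{q1,q2,q3,q5} --0--> {q0,q1,q2,q3,q4,q5}  [seen]
{q1,q2,q3,q5} --1--> {q0,q1,q2,q3,q4,q5}  [seen]
{q1,q2,q3,q5} --2--> {q1,q2,q3,q5}  [seen]
{q0,q1,q2,q4,q5} --0--> {q0,q1,q2,q3,q4,q5}  [seen]
{q0,q1,q2,q4,q5} --1--> {q0,q1,q2,q3,q4,q5}  [seen]
{q0,q1,q2,q4,q5} --2--> {q1,q2,q3,q4,q5}  [seen]
Reachable DFA states: {q0}, {q0,q2,q4}, {q0,q2,q3,q4}, {q1,q3}, {q0,q1,q2,q3,q4,q5}, {q1,q2,q3,q4,q5}, {q0,q1,q2,q3,q4}, {q0,q1,q2,q5}, {q1,q3,q5}, {q1,q2,q3,q5}, {q0,q1,q2,q4,q5}.
{q0,q1,q2,q4,q5} is among them.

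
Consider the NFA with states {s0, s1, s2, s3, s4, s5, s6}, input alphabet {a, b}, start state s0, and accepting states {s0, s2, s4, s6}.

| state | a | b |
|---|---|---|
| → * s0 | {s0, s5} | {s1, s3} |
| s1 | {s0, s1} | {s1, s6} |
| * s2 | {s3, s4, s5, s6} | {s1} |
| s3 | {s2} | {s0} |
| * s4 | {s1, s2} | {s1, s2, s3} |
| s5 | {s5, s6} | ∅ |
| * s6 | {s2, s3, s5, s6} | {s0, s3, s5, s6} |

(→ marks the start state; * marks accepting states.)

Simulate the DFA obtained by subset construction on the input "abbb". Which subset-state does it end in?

Start: {s0}.
δ(s0,a) = {s0, s5}.
Union: {s0, s5}.
After a: {s0, s5}.
δ(s0,b) = {s1, s3}; δ(s5,b) = ∅.
Union: {s1, s3}.
After b: {s1, s3}.
δ(s1,b) = {s1, s6}; δ(s3,b) = {s0}.
Union: {s0, s1, s6}.
After b: {s0, s1, s6}.
δ(s0,b) = {s1, s3}; δ(s1,b) = {s1, s6}; δ(s6,b) = {s0, s3, s5, s6}.
Union: {s0, s1, s3, s5, s6}.
After b: {s0, s1, s3, s5, s6}.

{s0, s1, s3, s5, s6}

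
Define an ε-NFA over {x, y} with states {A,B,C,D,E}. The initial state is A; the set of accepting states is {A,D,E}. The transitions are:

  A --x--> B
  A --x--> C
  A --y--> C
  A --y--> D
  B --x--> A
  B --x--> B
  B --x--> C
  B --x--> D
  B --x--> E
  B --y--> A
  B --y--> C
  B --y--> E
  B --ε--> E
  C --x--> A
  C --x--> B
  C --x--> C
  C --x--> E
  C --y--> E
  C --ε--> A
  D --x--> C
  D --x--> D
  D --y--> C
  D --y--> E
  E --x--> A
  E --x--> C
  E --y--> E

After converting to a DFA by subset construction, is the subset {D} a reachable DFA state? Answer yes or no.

Start state of the DFA: {A} (ε-closure of the NFA start).
{A} --x--> {A,B,C,E}  [new]
{A} --y--> {A,C,D}  [new]
{A,B,C,E} --x--> {A,B,C,D,E}  [new]
{A,B,C,E} --y--> {A,C,D,E}  [new]
{A,C,D} --x--> {A,B,C,D,E}  [seen]
{A,C,D} --y--> {A,C,D,E}  [seen]
{A,B,C,D,E} --x--> {A,B,C,D,E}  [seen]
{A,B,C,D,E} --y--> {A,C,D,E}  [seen]
{A,C,D,E} --x--> {A,B,C,D,E}  [seen]
{A,C,D,E} --y--> {A,C,D,E}  [seen]
Reachable DFA states: {A}, {A,B,C,E}, {A,C,D}, {A,B,C,D,E}, {A,C,D,E}.
{D} is not among them.

no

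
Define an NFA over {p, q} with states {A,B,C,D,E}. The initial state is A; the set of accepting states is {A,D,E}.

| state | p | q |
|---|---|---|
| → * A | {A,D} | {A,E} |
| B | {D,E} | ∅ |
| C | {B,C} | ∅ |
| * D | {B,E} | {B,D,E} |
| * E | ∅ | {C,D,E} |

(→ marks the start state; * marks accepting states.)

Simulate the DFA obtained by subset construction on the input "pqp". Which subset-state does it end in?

{A,B,D,E}

Start: {A}.
δ(A,p) = {A,D}.
Union: {A,D}.
After p: {A,D}.
δ(A,q) = {A,E}; δ(D,q) = {B,D,E}.
Union: {A,B,D,E}.
After q: {A,B,D,E}.
δ(A,p) = {A,D}; δ(B,p) = {D,E}; δ(D,p) = {B,E}; δ(E,p) = ∅.
Union: {A,B,D,E}.
After p: {A,B,D,E}.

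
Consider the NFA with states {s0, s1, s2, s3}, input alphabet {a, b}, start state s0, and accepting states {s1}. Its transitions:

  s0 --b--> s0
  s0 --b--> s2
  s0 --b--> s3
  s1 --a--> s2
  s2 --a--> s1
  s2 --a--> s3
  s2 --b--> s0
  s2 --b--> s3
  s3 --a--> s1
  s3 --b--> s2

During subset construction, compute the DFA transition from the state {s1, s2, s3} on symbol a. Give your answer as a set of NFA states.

δ(s1,a) = {s2}; δ(s2,a) = {s1, s3}; δ(s3,a) = {s1}.
Union: {s1, s2, s3}.

{s1, s2, s3}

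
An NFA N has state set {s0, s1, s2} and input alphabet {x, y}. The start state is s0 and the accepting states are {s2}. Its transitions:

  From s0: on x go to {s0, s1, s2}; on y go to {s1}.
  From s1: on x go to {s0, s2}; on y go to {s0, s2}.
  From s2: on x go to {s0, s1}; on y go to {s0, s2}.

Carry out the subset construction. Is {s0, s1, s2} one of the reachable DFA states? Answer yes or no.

yes

Start state of the DFA: {s0}.
{s0} --x--> {s0, s1, s2}  [new]
{s0} --y--> {s1}  [new]
{s0, s1, s2} --x--> {s0, s1, s2}  [seen]
{s0, s1, s2} --y--> {s0, s1, s2}  [seen]
{s1} --x--> {s0, s2}  [new]
{s1} --y--> {s0, s2}  [seen]
{s0, s2} --x--> {s0, s1, s2}  [seen]
{s0, s2} --y--> {s0, s1, s2}  [seen]
Reachable DFA states: {s0}, {s0, s1, s2}, {s1}, {s0, s2}.
{s0, s1, s2} is among them.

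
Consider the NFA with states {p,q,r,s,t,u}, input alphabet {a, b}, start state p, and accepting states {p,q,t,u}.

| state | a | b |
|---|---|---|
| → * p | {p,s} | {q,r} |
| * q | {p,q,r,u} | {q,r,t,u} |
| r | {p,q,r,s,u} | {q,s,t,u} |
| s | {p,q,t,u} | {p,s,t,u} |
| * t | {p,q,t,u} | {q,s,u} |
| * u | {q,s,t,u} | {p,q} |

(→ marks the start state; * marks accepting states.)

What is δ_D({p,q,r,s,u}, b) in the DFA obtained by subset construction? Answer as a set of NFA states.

δ(p,b) = {q,r}; δ(q,b) = {q,r,t,u}; δ(r,b) = {q,s,t,u}; δ(s,b) = {p,s,t,u}; δ(u,b) = {p,q}.
Union: {p,q,r,s,t,u}.

{p,q,r,s,t,u}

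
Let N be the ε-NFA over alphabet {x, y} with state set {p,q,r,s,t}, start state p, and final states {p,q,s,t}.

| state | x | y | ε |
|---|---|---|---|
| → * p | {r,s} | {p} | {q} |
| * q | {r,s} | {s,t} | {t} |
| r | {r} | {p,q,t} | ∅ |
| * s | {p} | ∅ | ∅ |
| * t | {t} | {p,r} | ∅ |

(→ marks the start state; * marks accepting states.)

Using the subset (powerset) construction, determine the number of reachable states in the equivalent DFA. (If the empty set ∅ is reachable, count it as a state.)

Start state of the DFA: {p,q,t} (ε-closure of the NFA start).
{p,q,t} --x--> {r,s,t}  [new]
{p,q,t} --y--> {p,q,r,s,t}  [new]
{r,s,t} --x--> {p,q,r,t}  [new]
{r,s,t} --y--> {p,q,r,t}  [seen]
{p,q,r,s,t} --x--> {p,q,r,s,t}  [seen]
{p,q,r,s,t} --y--> {p,q,r,s,t}  [seen]
{p,q,r,t} --x--> {r,s,t}  [seen]
{p,q,r,t} --y--> {p,q,r,s,t}  [seen]
Reachable DFA states: {p,q,t}, {r,s,t}, {p,q,r,s,t}, {p,q,r,t}.

4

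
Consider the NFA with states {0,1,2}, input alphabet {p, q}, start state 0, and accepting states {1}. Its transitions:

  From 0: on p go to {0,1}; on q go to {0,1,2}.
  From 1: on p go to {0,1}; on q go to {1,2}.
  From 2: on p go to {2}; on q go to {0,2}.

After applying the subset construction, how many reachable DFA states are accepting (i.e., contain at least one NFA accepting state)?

Start state of the DFA: {0}.
{0} --p--> {0,1}  [new]
{0} --q--> {0,1,2}  [new]
{0,1} --p--> {0,1}  [seen]
{0,1} --q--> {0,1,2}  [seen]
{0,1,2} --p--> {0,1,2}  [seen]
{0,1,2} --q--> {0,1,2}  [seen]
Reachable DFA states: {0}, {0,1}, {0,1,2}.
Accepting DFA states (contain an NFA accepting state): {0,1}, {0,1,2}.

2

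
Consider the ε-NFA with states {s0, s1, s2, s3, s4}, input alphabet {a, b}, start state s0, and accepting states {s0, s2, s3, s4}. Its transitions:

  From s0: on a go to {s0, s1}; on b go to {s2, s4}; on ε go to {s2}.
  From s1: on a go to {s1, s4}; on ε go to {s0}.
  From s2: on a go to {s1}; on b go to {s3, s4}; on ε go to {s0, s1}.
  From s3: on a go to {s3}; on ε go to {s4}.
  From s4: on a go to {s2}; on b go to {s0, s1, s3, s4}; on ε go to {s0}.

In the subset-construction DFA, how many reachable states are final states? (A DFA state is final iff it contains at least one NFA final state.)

Start state of the DFA: {s0, s1, s2} (ε-closure of the NFA start).
{s0, s1, s2} --a--> {s0, s1, s2, s4}  [new]
{s0, s1, s2} --b--> {s0, s1, s2, s3, s4}  [new]
{s0, s1, s2, s4} --a--> {s0, s1, s2, s4}  [seen]
{s0, s1, s2, s4} --b--> {s0, s1, s2, s3, s4}  [seen]
{s0, s1, s2, s3, s4} --a--> {s0, s1, s2, s3, s4}  [seen]
{s0, s1, s2, s3, s4} --b--> {s0, s1, s2, s3, s4}  [seen]
Reachable DFA states: {s0, s1, s2}, {s0, s1, s2, s4}, {s0, s1, s2, s3, s4}.
Accepting DFA states (contain an NFA accepting state): {s0, s1, s2}, {s0, s1, s2, s4}, {s0, s1, s2, s3, s4}.

3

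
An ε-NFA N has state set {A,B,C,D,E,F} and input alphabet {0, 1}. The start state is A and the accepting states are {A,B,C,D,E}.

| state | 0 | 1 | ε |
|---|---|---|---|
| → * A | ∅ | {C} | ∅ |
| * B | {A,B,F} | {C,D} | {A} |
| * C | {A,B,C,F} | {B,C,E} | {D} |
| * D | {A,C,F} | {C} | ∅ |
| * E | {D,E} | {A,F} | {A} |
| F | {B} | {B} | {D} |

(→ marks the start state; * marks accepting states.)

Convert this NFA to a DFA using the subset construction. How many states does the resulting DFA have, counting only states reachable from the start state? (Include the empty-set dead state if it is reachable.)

Start state of the DFA: {A} (ε-closure of the NFA start).
{A} --0--> ∅  [new]
{A} --1--> {C,D}  [new]
∅ --0--> ∅  [seen]
∅ --1--> ∅  [seen]
{C,D} --0--> {A,B,C,D,F}  [new]
{C,D} --1--> {A,B,C,D,E}  [new]
{A,B,C,D,F} --0--> {A,B,C,D,F}  [seen]
{A,B,C,D,F} --1--> {A,B,C,D,E}  [seen]
{A,B,C,D,E} --0--> {A,B,C,D,E,F}  [new]
{A,B,C,D,E} --1--> {A,B,C,D,E,F}  [seen]
{A,B,C,D,E,F} --0--> {A,B,C,D,E,F}  [seen]
{A,B,C,D,E,F} --1--> {A,B,C,D,E,F}  [seen]
Reachable DFA states: {A}, ∅, {C,D}, {A,B,C,D,F}, {A,B,C,D,E}, {A,B,C,D,E,F}.

6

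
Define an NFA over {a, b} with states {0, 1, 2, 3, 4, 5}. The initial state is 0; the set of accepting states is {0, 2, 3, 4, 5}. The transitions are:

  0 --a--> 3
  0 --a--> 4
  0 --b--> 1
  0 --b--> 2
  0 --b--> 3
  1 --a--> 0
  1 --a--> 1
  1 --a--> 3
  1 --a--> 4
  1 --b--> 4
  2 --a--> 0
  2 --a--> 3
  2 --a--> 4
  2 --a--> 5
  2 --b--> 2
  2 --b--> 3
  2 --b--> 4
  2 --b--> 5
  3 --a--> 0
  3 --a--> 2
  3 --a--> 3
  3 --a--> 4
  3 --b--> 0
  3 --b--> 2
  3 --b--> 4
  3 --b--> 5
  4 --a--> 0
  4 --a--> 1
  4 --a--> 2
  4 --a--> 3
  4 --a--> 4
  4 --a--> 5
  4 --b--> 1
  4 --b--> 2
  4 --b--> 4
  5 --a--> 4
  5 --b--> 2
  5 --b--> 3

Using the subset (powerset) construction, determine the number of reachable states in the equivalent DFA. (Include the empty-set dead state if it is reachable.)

Start state of the DFA: {0}.
{0} --a--> {3, 4}  [new]
{0} --b--> {1, 2, 3}  [new]
{3, 4} --a--> {0, 1, 2, 3, 4, 5}  [new]
{3, 4} --b--> {0, 1, 2, 4, 5}  [new]
{1, 2, 3} --a--> {0, 1, 2, 3, 4, 5}  [seen]
{1, 2, 3} --b--> {0, 2, 3, 4, 5}  [new]
{0, 1, 2, 3, 4, 5} --a--> {0, 1, 2, 3, 4, 5}  [seen]
{0, 1, 2, 3, 4, 5} --b--> {0, 1, 2, 3, 4, 5}  [seen]
{0, 1, 2, 4, 5} --a--> {0, 1, 2, 3, 4, 5}  [seen]
{0, 1, 2, 4, 5} --b--> {1, 2, 3, 4, 5}  [new]
{0, 2, 3, 4, 5} --a--> {0, 1, 2, 3, 4, 5}  [seen]
{0, 2, 3, 4, 5} --b--> {0, 1, 2, 3, 4, 5}  [seen]
{1, 2, 3, 4, 5} --a--> {0, 1, 2, 3, 4, 5}  [seen]
{1, 2, 3, 4, 5} --b--> {0, 1, 2, 3, 4, 5}  [seen]
Reachable DFA states: {0}, {3, 4}, {1, 2, 3}, {0, 1, 2, 3, 4, 5}, {0, 1, 2, 4, 5}, {0, 2, 3, 4, 5}, {1, 2, 3, 4, 5}.

7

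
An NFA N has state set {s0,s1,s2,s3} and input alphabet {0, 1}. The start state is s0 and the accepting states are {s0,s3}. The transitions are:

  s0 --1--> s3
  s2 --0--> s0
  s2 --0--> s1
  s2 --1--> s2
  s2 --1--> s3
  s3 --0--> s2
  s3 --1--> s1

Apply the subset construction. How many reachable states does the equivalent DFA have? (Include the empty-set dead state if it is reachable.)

9

Start state of the DFA: {s0}.
{s0} --0--> ∅  [new]
{s0} --1--> {s3}  [new]
∅ --0--> ∅  [seen]
∅ --1--> ∅  [seen]
{s3} --0--> {s2}  [new]
{s3} --1--> {s1}  [new]
{s2} --0--> {s0,s1}  [new]
{s2} --1--> {s2,s3}  [new]
{s1} --0--> ∅  [seen]
{s1} --1--> ∅  [seen]
{s0,s1} --0--> ∅  [seen]
{s0,s1} --1--> {s3}  [seen]
{s2,s3} --0--> {s0,s1,s2}  [new]
{s2,s3} --1--> {s1,s2,s3}  [new]
{s0,s1,s2} --0--> {s0,s1}  [seen]
{s0,s1,s2} --1--> {s2,s3}  [seen]
{s1,s2,s3} --0--> {s0,s1,s2}  [seen]
{s1,s2,s3} --1--> {s1,s2,s3}  [seen]
Reachable DFA states: {s0}, ∅, {s3}, {s2}, {s1}, {s0,s1}, {s2,s3}, {s0,s1,s2}, {s1,s2,s3}.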